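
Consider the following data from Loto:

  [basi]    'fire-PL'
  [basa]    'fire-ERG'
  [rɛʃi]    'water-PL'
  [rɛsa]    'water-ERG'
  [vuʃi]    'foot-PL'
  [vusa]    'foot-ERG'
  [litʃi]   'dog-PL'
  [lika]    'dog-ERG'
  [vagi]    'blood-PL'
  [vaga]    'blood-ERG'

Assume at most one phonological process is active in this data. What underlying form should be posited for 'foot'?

/vuʃ/

'foot' shows [ʃ] ~ [s] at the end of the stem ([vuʃi] vs [vusa]).
Compare 'fire', with invariant [s] in [basi] and [basa]: an analysis with underlying /s/ and a rule producing [ʃ] before the PL suffix would wrongly predict alternation here too.
So /ʃ/ is underlying, and a rule of depalatalization — palato-alveolar /tʃ/ and /ʃ/ become [k] and [s] when no front vowel follows — gives [s].
The underlying form of 'foot' is therefore /vuʃ/.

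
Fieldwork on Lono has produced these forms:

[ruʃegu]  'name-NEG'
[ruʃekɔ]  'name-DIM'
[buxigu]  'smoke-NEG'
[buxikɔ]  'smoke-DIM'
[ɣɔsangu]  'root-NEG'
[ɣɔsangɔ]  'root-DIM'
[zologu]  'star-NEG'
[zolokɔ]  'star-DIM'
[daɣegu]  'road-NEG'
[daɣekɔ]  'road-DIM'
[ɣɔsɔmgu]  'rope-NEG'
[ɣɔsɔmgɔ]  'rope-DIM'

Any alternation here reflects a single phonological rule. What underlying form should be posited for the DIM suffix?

/-kɔ/

The DIM suffix surfaces as [-gɔ] and [-kɔ], depending on the final segment of the stem.
By contrast the NEG suffix keeps its initial [g] throughout — that segment must be underlying.
So the underlying form is /-kɔ/, and voiceless stops become voiced after a nasal.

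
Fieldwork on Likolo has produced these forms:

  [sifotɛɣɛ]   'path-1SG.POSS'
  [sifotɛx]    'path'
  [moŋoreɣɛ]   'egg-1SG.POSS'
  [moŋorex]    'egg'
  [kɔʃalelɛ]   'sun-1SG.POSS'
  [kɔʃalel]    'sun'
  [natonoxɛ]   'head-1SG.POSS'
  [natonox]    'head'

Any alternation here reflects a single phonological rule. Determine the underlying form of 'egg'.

/moŋoreɣ/

The root 'egg' surfaces as [moŋoreɣɛ] and [moŋorex], with a stem-final [ɣ] ~ [x] alternation.
But 'head' keeps [x] in both environments ([natonoxɛ], [natonox]), so there is no rule changing /x/ to [ɣ] before the 1SG.POSS suffix.
The underlying segment must be /ɣ/; voiced obstruents become voiceless word-finally, yielding [x] there.
The underlying form of 'egg' is therefore /moŋoreɣ/.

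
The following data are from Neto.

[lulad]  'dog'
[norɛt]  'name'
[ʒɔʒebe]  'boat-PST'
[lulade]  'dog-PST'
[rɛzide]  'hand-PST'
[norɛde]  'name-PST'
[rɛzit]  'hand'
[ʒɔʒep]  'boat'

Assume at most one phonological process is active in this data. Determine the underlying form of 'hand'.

/rɛzit/

The stem for 'hand' ends in [d] in [rɛzide] but [t] in [rɛzit].
If /d/ were underlying and a rule turned it into [t] in isolation, 'dog' would also alternate; but it has [d] in both [lulade] and [lulad].
Therefore /t/ is basic and [d] is derived by intervocalic voicing (voiceless stops become voiced between vowels).
Hence 'hand' is /rɛzit/ underlyingly.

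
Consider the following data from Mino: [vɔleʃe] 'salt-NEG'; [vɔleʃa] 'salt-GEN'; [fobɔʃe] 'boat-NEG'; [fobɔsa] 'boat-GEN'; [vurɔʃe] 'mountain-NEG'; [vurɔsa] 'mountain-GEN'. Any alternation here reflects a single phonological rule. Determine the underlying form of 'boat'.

/fobɔs/

'boat' shows [ʃ] ~ [s] at the end of the stem ([fobɔʃe] vs [fobɔsa]).
But 'salt' keeps [ʃ] in both environments ([vɔleʃe], [vɔleʃa]), so there is no rule changing /ʃ/ to [s] before the GEN suffix.
The alternation reflects palatalization before a front vowel: /s/ becomes palato-alveolar [ʃ] before a front vowel. /s/ is underlying.
The underlying form of 'boat' is therefore /fobɔs/.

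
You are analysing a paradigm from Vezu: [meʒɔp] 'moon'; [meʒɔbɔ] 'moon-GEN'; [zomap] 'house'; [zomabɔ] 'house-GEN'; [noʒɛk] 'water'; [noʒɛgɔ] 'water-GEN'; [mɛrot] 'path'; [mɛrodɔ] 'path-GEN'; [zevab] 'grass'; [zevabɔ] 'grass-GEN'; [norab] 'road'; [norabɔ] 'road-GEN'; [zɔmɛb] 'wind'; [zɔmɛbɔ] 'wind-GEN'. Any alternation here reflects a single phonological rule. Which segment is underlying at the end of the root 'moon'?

/p/

'moon' shows [p] ~ [b] at the end of the stem ([meʒɔp] vs [meʒɔbɔ]).
The stem 'wind' ([zɔmɛb], [zɔmɛbɔ]) shows [b] unchanged in both environments, so [b] cannot be basic with [p] derived in isolation.
The alternation reflects intervocalic voicing: voiceless stops become voiced between vowels. /p/ is underlying.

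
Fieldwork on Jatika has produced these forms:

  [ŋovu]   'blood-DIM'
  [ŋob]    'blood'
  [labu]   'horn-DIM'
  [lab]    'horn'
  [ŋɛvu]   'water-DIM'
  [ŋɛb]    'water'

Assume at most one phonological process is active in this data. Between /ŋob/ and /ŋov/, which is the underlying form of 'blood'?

/ŋov/

In [ŋovu] and [ŋob] the final segment of 'blood' alternates: [v] ~ [b].
Compare 'horn', with invariant [b] in [labu] and [lab]: an analysis with underlying /b/ and a rule producing [v] before the DIM suffix would wrongly predict alternation here too.
Therefore /v/ is basic and [b] is derived by word-final hardening (voiced fricatives become stops word-finally).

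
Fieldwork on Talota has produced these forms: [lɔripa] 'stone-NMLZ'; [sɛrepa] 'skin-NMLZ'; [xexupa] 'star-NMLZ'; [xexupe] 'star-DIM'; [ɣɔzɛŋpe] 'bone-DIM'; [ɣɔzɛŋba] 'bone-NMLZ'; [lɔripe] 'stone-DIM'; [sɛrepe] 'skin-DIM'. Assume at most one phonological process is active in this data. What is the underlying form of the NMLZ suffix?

The NMLZ morpheme has two allomorphs, [-ba] and [-pa].
The DIM suffix, which begins with [p], is invariant after every stem; so [p] is not altered by any rule here.
So the underlying form is /-ba/, and voiced stops become voiceless after a vowel.

/-ba/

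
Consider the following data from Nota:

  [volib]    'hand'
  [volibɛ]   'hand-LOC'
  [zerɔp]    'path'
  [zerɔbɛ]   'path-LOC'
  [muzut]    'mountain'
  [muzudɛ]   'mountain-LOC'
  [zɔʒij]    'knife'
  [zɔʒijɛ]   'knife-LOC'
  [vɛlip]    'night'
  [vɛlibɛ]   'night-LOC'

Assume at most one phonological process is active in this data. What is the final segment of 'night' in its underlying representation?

/p/

The stem for 'night' ends in [p] in [vɛlip] but [b] in [vɛlibɛ].
Compare 'hand', with invariant [b] in [volib] and [volibɛ]: an analysis with underlying /b/ and a rule producing [p] in isolation would wrongly predict alternation here too.
So /p/ is underlying, and a rule of intervocalic voicing — voiceless stops become voiced between vowels — gives [b].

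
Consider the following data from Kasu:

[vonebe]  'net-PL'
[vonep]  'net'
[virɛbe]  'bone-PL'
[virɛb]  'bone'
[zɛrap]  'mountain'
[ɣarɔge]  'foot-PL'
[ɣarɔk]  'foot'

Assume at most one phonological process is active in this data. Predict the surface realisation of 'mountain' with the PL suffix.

[zɛrabe]

The root 'net' surfaces as [vonebe] and [vonep], with a stem-final [b] ~ [p] alternation.
The stem 'bone' ([virɛbe], [virɛb]) shows [b] unchanged in both environments, so [b] cannot be basic with [p] derived in isolation.
So /p/ is underlying, and a rule of intervocalic voicing — voiceless stops become voiced between vowels — gives [b].
The one attested form of 'mountain', [zɛrap], shows underlying /zɛrap/. Applying the same rule between vowels gives [zɛrabe].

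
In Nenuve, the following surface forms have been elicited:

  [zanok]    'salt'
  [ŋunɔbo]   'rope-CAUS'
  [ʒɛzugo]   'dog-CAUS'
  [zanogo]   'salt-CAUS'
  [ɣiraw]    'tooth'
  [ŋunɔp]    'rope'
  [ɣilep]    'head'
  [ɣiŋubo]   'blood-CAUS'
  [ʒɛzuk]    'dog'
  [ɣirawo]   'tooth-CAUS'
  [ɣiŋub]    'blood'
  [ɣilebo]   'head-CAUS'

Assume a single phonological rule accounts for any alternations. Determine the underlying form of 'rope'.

/ŋunɔp/

The root 'rope' surfaces as [ŋunɔbo] and [ŋunɔp], with a stem-final [b] ~ [p] alternation.
But 'blood' keeps [b] in both environments ([ɣiŋubo], [ɣiŋub]), so there is no rule changing /b/ to [p] in isolation.
Therefore /p/ is basic and [b] is derived by intervocalic voicing (voiceless stops become voiced between vowels).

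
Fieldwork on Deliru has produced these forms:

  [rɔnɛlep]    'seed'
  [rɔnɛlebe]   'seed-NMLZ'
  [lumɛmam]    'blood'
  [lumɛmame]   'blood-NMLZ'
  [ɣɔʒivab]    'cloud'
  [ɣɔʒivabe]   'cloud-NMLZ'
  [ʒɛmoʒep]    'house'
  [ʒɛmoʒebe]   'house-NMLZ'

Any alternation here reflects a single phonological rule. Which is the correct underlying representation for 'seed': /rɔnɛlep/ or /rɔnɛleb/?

The stem for 'seed' ends in [p] in [rɔnɛlep] but [b] in [rɔnɛlebe].
The stem 'cloud' ([ɣɔʒivab], [ɣɔʒivabe]) shows [b] unchanged in both environments, so [b] cannot be basic with [p] derived in isolation.
So /p/ is underlying, and a rule of intervocalic voicing — voiceless stops become voiced between vowels — gives [b].

/rɔnɛlep/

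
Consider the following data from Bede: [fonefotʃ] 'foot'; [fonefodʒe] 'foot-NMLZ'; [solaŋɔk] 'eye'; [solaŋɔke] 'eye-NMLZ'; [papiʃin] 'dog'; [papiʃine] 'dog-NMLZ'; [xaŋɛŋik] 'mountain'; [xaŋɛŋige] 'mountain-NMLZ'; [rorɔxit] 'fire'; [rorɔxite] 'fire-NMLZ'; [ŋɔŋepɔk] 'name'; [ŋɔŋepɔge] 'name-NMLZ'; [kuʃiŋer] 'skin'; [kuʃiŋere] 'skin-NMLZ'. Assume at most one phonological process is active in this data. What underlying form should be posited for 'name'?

/ŋɔŋepɔg/

The root 'name' surfaces as [ŋɔŋepɔk] and [ŋɔŋepɔge], with a stem-final [k] ~ [g] alternation.
If /k/ were underlying and a rule turned it into [g] before the NMLZ suffix, 'eye' would also alternate; but it has [k] in both [solaŋɔk] and [solaŋɔke].
So /g/ is underlying, and a rule of word-final obstruent devoicing — voiced obstruents become voiceless word-finally — gives [k].
So 'name' = /ŋɔŋepɔg/.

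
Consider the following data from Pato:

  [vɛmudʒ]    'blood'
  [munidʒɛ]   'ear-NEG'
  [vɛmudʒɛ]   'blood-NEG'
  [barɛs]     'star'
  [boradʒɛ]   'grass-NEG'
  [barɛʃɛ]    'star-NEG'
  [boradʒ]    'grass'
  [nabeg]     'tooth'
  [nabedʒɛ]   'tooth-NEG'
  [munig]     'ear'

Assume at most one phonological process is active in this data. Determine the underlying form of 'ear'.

/munig/

The root 'ear' surfaces as [munig] and [munidʒɛ], with a stem-final [g] ~ [dʒ] alternation.
Compare 'grass', with invariant [dʒ] in [boradʒ] and [boradʒɛ]: an analysis with underlying /dʒ/ and a rule producing [g] in isolation would wrongly predict alternation here too.
So /g/ is underlying, and a rule of palatalization before a front vowel — /g/ and /s/ become palato-alveolar [dʒ] and [ʃ] before a front vowel — gives [dʒ].
Hence 'ear' is /munig/ underlyingly.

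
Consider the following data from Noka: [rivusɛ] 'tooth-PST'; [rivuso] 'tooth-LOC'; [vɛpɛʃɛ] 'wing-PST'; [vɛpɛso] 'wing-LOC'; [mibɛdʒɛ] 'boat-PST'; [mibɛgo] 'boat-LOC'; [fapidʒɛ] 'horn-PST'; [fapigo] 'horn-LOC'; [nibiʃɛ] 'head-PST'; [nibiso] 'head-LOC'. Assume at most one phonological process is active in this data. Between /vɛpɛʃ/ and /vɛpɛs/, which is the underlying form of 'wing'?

In [vɛpɛʃɛ] and [vɛpɛso] the final segment of 'wing' alternates: [ʃ] ~ [s].
Compare 'tooth', with invariant [s] in [rivusɛ] and [rivuso]: an analysis with underlying /s/ and a rule producing [ʃ] before the PST suffix would wrongly predict alternation here too.
The alternation reflects depalatalization: palato-alveolar /dʒ/ and /ʃ/ become [g] and [s] when no front vowel follows. /ʃ/ is underlying.

/vɛpɛʃ/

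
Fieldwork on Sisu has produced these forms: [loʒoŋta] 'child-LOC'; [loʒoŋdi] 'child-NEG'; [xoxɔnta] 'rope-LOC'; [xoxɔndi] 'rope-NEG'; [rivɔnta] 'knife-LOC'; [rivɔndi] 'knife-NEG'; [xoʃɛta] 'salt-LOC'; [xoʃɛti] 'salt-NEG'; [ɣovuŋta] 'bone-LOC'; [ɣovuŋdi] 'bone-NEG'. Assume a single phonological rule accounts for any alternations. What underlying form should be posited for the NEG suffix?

The NEG suffix surfaces as [-di] and [-ti], depending on the final segment of the stem.
The LOC suffix, which begins with [t], is invariant after every stem; so [t] is not altered by any rule here.
The NEG suffix is therefore /-di/ underlyingly, with post-vocalic devoicing: voiced stops become voiceless after a vowel.

/-di/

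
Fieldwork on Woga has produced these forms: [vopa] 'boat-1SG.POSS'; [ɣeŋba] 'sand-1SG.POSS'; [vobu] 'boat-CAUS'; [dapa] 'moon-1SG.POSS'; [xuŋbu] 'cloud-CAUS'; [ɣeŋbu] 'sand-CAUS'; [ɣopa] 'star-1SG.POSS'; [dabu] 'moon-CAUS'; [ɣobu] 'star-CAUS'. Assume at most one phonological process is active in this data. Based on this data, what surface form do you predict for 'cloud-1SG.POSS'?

[xuŋba]

The 1SG.POSS suffix surfaces as [-ba] and [-pa], depending on the final segment of the stem.
The CAUS suffix, which begins with [b], is invariant after every stem; so [b] is not altered by any rule here.
So the underlying form is /-pa/, and voiceless stops become voiced after a nasal.
After 'cloud', which ends in a nasal, the suffix surfaces as [-ba], giving [xuŋba].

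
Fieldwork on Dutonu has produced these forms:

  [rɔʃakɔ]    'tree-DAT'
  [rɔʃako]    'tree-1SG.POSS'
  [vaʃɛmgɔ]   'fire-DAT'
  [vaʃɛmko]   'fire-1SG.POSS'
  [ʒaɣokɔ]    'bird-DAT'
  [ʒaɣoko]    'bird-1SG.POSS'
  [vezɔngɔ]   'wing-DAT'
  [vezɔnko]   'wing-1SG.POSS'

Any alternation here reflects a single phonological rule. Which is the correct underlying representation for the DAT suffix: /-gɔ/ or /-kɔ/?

The DAT suffix surfaces as [-gɔ] and [-kɔ], depending on the final segment of the stem.
By contrast the 1SG.POSS suffix keeps its initial [k] throughout — that segment must be underlying.
The DAT suffix is therefore /-gɔ/ underlyingly, with post-vocalic devoicing: voiced stops become voiceless after a vowel.

/-gɔ/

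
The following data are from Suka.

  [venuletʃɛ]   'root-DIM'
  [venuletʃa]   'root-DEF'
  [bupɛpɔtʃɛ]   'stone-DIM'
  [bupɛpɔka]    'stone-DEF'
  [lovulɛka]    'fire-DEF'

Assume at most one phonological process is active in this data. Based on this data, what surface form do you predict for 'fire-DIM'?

[lovulɛtʃɛ]

The stem for 'stone' ends in [tʃ] in [bupɛpɔtʃɛ] but [k] in [bupɛpɔka].
Compare 'root', with invariant [tʃ] in [venuletʃɛ] and [venuletʃa]: an analysis with underlying /tʃ/ and a rule producing [k] before the DEF suffix would wrongly predict alternation here too.
The alternation reflects palatalization before a front vowel: /k/ becomes palato-alveolar [tʃ] before a front vowel. /k/ is underlying.
From [lovulɛka] the stem 'fire' is /lovulɛk/; before a front vowel this yields [lovulɛtʃɛ].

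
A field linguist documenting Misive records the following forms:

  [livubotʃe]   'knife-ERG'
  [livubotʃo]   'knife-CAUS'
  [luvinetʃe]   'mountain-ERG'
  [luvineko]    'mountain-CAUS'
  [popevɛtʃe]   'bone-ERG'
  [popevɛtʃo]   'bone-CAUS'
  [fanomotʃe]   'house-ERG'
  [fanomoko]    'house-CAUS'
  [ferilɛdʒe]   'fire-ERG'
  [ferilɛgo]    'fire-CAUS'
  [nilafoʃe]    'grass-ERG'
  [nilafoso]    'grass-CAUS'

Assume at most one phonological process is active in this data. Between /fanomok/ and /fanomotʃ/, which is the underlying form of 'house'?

In [fanomotʃe] and [fanomoko] the final segment of 'house' alternates: [tʃ] ~ [k].
The stem 'knife' ([livubotʃe], [livubotʃo]) shows [tʃ] unchanged in both environments, so [tʃ] cannot be basic with [k] derived before the CAUS suffix.
The underlying segment must be /k/; /k/, /g/ and /s/ become palato-alveolar [tʃ], [dʒ] and [ʃ] before a front vowel, yielding [tʃ] there.

/fanomok/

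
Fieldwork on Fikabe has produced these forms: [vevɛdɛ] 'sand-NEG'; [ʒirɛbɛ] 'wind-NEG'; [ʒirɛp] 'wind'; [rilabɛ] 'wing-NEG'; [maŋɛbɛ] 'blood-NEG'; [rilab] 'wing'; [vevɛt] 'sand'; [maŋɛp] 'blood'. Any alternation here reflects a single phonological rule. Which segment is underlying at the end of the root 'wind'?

'wind' shows [p] ~ [b] at the end of the stem ([ʒirɛp] vs [ʒirɛbɛ]).
The stem 'wing' ([rilab], [rilabɛ]) shows [b] unchanged in both environments, so [b] cannot be basic with [p] derived in isolation.
So /p/ is underlying, and a rule of intervocalic voicing — voiceless stops become voiced between vowels — gives [b].

/p/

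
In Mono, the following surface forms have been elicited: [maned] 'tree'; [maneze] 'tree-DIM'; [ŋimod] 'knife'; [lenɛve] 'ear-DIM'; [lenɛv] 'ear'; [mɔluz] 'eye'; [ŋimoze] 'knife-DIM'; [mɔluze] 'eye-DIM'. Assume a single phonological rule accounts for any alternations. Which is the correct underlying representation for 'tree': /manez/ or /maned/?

The stem for 'tree' ends in [d] in [maned] but [z] in [maneze].
Compare 'eye', with invariant [z] in [mɔluz] and [mɔluze]: an analysis with underlying /z/ and a rule producing [d] in isolation would wrongly predict alternation here too.
The underlying segment must be /d/; voiced stops become fricatives between vowels, yielding [z] there.

/maned/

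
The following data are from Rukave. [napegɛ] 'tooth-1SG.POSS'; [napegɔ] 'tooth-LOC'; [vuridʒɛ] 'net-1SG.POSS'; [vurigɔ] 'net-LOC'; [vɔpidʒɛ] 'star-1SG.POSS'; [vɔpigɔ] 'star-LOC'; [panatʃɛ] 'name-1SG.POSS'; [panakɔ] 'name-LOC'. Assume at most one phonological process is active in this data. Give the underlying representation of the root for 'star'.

/vɔpidʒ/

The stem for 'star' ends in [dʒ] in [vɔpidʒɛ] but [g] in [vɔpigɔ].
The stem 'tooth' ([napegɛ], [napegɔ]) shows [g] unchanged in both environments, so [g] cannot be basic with [dʒ] derived before the 1SG.POSS suffix.
The underlying segment must be /dʒ/; palato-alveolar /tʃ/ and /dʒ/ become [k] and [g] when no front vowel follows, yielding [g] there.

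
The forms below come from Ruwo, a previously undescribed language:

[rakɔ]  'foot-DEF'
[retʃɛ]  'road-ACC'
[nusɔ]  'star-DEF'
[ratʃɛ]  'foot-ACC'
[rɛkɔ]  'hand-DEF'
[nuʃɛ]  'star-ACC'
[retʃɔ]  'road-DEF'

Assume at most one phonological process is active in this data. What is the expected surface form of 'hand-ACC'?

In [ratʃɛ] and [rakɔ] the final segment of 'foot' alternates: [tʃ] ~ [k].
Compare 'road', with invariant [tʃ] in [retʃɛ] and [retʃɔ]: an analysis with underlying /tʃ/ and a rule producing [k] before the DEF suffix would wrongly predict alternation here too.
So /k/ is underlying, and a rule of palatalization before a front vowel — /k/ and /s/ become palato-alveolar [tʃ] and [ʃ] before a front vowel — gives [tʃ].
From [rɛkɔ] the stem 'hand' is /rɛk/; before a front vowel this yields [rɛtʃɛ].

[rɛtʃɛ]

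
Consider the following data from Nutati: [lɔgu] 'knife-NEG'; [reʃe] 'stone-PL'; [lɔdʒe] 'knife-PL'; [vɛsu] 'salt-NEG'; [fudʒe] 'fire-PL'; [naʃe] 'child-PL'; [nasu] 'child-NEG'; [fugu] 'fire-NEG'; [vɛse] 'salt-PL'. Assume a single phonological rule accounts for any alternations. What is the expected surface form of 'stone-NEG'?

[resu]

In [nasu] and [naʃe] the final segment of 'child' alternates: [s] ~ [ʃ].
The stem 'salt' ([vɛsu], [vɛse]) shows [s] unchanged in both environments, so [s] cannot be basic with [ʃ] derived before the PL suffix.
The alternation reflects depalatalization: palato-alveolar /dʒ/ and /ʃ/ become [g] and [s] when no front vowel follows. /ʃ/ is underlying.
From [reʃe] the stem 'stone' is /reʃ/; when no front vowel follows this yields [resu].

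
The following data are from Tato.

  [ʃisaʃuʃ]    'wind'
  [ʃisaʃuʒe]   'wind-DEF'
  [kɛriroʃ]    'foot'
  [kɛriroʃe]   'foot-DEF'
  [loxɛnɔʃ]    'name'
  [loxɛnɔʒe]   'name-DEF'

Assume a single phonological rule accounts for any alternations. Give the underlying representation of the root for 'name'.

'name' shows [ʃ] ~ [ʒ] at the end of the stem ([loxɛnɔʃ] vs [loxɛnɔʒe]).
The stem 'foot' ([kɛriroʃ], [kɛriroʃe]) shows [ʃ] unchanged in both environments, so [ʃ] cannot be basic with [ʒ] derived before the DEF suffix.
The alternation reflects word-final obstruent devoicing: voiced obstruents become voiceless word-finally. /ʒ/ is underlying.
The underlying form of 'name' is therefore /loxɛnɔʒ/.

/loxɛnɔʒ/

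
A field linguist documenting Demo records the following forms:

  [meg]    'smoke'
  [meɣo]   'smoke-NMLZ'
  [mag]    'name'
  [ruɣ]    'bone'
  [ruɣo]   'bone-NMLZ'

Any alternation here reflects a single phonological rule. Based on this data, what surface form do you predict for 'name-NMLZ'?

The stem for 'smoke' ends in [g] in [meg] but [ɣ] in [meɣo].
The stem 'bone' ([ruɣ], [ruɣo]) shows [ɣ] unchanged in both environments, so [ɣ] cannot be basic with [g] derived in isolation.
The alternation reflects intervocalic spirantization: voiced stops become fricatives between vowels. /g/ is underlying.
The one attested form of 'name', [mag], shows underlying /mag/. Applying the same rule between vowels gives [maɣo].

[maɣo]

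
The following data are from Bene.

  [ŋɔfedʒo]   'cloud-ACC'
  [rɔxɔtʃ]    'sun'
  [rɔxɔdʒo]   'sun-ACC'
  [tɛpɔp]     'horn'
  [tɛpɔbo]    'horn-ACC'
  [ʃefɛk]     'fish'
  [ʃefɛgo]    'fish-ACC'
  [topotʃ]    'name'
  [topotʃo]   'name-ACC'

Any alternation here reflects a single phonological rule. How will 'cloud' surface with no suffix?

[ŋɔfetʃ]

'sun' shows [tʃ] ~ [dʒ] at the end of the stem ([rɔxɔtʃ] vs [rɔxɔdʒo]).
Compare 'name', with invariant [tʃ] in [topotʃ] and [topotʃo]: an analysis with underlying /tʃ/ and a rule producing [dʒ] before the ACC suffix would wrongly predict alternation here too.
Therefore /dʒ/ is basic and [tʃ] is derived by word-final obstruent devoicing (voiced obstruents become voiceless word-finally).
From [ŋɔfedʒo] the stem 'cloud' is /ŋɔfedʒ/; word-finally this yields [ŋɔfetʃ].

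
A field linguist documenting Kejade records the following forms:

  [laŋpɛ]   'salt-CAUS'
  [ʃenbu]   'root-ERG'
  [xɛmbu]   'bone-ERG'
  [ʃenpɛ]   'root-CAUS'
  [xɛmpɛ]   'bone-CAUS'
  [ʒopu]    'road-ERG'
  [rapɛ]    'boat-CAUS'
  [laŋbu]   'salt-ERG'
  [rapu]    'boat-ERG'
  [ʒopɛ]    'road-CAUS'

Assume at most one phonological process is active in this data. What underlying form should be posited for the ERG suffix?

/-bu/

The ERG morpheme has two allomorphs, [-bu] and [-pu].
The CAUS suffix, which begins with [p], is invariant after every stem; so [p] is not altered by any rule here.
The ERG suffix is therefore /-bu/ underlyingly, with post-vocalic devoicing: voiced stops become voiceless after a vowel.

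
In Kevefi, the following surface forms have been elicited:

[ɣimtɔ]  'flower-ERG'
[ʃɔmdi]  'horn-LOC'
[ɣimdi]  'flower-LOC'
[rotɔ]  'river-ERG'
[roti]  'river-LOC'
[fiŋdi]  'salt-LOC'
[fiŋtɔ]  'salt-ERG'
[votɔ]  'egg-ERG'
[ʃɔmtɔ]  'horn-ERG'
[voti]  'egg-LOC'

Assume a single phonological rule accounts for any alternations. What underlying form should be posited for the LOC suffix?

/-di/

The LOC suffix surfaces as [-di] and [-ti], depending on the final segment of the stem.
The ERG suffix, which begins with [t], is invariant after every stem; so [t] is not altered by any rule here.
So the underlying form is /-di/, and voiced stops become voiceless after a vowel.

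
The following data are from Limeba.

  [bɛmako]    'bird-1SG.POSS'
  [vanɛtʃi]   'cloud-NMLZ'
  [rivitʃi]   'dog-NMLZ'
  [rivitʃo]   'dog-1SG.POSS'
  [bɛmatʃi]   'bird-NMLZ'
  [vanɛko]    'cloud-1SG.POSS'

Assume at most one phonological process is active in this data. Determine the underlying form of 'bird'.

In [bɛmako] and [bɛmatʃi] the final segment of 'bird' alternates: [k] ~ [tʃ].
But 'dog' keeps [tʃ] in both environments ([rivitʃo], [rivitʃi]), so there is no rule changing /tʃ/ to [k] before the 1SG.POSS suffix.
Therefore /k/ is basic and [tʃ] is derived by palatalization before a front vowel (/k/ becomes palato-alveolar [tʃ] before a front vowel).
Hence 'bird' is /bɛmak/ underlyingly.

/bɛmak/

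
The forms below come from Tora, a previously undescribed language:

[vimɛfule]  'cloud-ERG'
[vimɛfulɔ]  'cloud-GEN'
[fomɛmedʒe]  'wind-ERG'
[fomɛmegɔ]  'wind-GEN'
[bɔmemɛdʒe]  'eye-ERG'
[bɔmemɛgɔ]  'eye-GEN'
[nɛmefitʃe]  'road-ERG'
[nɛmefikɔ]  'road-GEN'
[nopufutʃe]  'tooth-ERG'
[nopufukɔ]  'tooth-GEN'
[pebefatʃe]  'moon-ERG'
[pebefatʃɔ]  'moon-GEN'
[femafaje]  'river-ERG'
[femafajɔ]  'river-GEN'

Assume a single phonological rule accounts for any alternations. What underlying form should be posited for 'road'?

In [nɛmefitʃe] and [nɛmefikɔ] the final segment of 'road' alternates: [tʃ] ~ [k].
The stem 'moon' ([pebefatʃe], [pebefatʃɔ]) shows [tʃ] unchanged in both environments, so [tʃ] cannot be basic with [k] derived before the GEN suffix.
Therefore /k/ is basic and [tʃ] is derived by palatalization before a front vowel (/k/ and /g/ become palato-alveolar [tʃ] and [dʒ] before a front vowel).

/nɛmefik/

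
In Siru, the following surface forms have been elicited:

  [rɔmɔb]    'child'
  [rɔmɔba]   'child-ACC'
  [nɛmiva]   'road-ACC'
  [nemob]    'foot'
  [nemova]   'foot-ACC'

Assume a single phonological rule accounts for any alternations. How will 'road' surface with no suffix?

[nɛmib]

The root 'foot' surfaces as [nemob] and [nemova], with a stem-final [b] ~ [v] alternation.
If /b/ were underlying and a rule turned it into [v] before the ACC suffix, 'child' would also alternate; but it has [b] in both [rɔmɔb] and [rɔmɔba].
The underlying segment must be /v/; voiced fricatives become stops word-finally, yielding [b] there.
From [nɛmiva] the stem 'road' is /nɛmiv/; word-finally this yields [nɛmib].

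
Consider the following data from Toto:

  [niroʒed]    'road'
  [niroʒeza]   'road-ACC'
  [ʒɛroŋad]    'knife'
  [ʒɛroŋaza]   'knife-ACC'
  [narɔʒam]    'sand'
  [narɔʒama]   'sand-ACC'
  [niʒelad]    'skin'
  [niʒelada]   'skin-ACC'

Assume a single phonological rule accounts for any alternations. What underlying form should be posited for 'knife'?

The stem for 'knife' ends in [d] in [ʒɛroŋad] but [z] in [ʒɛroŋaza].
Compare 'skin', with invariant [d] in [niʒelad] and [niʒelada]: an analysis with underlying /d/ and a rule producing [z] before the ACC suffix would wrongly predict alternation here too.
The alternation reflects word-final hardening: voiced fricatives become stops word-finally. /z/ is underlying.
So 'knife' = /ʒɛroŋaz/.

/ʒɛroŋaz/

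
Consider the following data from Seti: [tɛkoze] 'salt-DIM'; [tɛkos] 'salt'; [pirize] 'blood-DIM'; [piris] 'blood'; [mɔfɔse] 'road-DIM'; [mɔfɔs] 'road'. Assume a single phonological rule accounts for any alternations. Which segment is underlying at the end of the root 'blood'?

In [pirize] and [piris] the final segment of 'blood' alternates: [z] ~ [s].
Compare 'road', with invariant [s] in [mɔfɔse] and [mɔfɔs]: an analysis with underlying /s/ and a rule producing [z] before the DIM suffix would wrongly predict alternation here too.
Therefore /z/ is basic and [s] is derived by word-final obstruent devoicing (voiced obstruents become voiceless word-finally).

/z/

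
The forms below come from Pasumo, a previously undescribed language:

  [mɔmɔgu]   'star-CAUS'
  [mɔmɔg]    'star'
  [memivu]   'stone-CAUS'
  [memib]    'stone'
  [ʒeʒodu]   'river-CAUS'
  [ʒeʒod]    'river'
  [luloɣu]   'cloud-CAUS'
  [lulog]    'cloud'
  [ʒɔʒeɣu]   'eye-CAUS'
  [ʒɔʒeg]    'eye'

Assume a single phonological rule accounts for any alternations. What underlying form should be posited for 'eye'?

'eye' shows [ɣ] ~ [g] at the end of the stem ([ʒɔʒeɣu] vs [ʒɔʒeg]).
Compare 'star', with invariant [g] in [mɔmɔgu] and [mɔmɔg]: an analysis with underlying /g/ and a rule producing [ɣ] before the CAUS suffix would wrongly predict alternation here too.
Therefore /ɣ/ is basic and [g] is derived by word-final hardening (voiced fricatives become stops word-finally).
The underlying form of 'eye' is therefore /ʒɔʒeɣ/.

/ʒɔʒeɣ/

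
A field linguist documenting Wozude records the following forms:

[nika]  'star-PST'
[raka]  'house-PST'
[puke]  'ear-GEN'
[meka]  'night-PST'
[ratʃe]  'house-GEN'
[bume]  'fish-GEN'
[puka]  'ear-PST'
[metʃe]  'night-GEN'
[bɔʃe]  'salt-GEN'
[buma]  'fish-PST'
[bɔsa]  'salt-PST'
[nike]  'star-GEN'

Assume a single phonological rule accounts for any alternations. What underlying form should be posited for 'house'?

In [raka] and [ratʃe] the final segment of 'house' alternates: [k] ~ [tʃ].
But 'ear' keeps [k] in both environments ([puka], [puke]), so there is no rule changing /k/ to [tʃ] before the GEN suffix.
The alternation reflects depalatalization: palato-alveolar /tʃ/ and /ʃ/ become [k] and [s] when no front vowel follows. /tʃ/ is underlying.

/ratʃ/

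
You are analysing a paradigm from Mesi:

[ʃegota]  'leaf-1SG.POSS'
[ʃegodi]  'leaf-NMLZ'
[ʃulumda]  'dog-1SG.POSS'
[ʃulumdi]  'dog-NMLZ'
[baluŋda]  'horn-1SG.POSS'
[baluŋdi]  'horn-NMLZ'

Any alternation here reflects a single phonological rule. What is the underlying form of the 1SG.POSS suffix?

/-ta/

The 1SG.POSS suffix surfaces as [-da] and [-ta], depending on the final segment of the stem.
The NMLZ suffix, which begins with [d], is invariant after every stem; so [d] is not altered by any rule here.
The 1SG.POSS suffix is therefore /-ta/ underlyingly, with post-nasal voicing: voiceless stops become voiced after a nasal.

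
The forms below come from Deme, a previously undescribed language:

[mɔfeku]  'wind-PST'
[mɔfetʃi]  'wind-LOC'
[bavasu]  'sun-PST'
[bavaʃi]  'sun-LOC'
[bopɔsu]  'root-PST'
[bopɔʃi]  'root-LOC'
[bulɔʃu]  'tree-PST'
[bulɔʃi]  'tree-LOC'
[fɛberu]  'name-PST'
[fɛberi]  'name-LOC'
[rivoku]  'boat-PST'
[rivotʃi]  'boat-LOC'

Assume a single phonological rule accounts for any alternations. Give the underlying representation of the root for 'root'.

/bopɔs/

In [bopɔsu] and [bopɔʃi] the final segment of 'root' alternates: [s] ~ [ʃ].
But 'tree' keeps [ʃ] in both environments ([bulɔʃu], [bulɔʃi]), so there is no rule changing /ʃ/ to [s] before the PST suffix.
The underlying segment must be /s/; /k/ and /s/ become palato-alveolar [tʃ] and [ʃ] before a front vowel, yielding [ʃ] there.
Hence 'root' is /bopɔs/ underlyingly.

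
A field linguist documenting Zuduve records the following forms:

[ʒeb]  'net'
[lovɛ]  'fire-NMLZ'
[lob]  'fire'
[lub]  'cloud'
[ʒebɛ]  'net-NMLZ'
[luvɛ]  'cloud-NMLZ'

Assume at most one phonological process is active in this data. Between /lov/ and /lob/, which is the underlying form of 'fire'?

/lov/

The stem for 'fire' ends in [v] in [lovɛ] but [b] in [lob].
The stem 'net' ([ʒebɛ], [ʒeb]) shows [b] unchanged in both environments, so [b] cannot be basic with [v] derived before the NMLZ suffix.
The underlying segment must be /v/; voiced fricatives become stops word-finally, yielding [b] there.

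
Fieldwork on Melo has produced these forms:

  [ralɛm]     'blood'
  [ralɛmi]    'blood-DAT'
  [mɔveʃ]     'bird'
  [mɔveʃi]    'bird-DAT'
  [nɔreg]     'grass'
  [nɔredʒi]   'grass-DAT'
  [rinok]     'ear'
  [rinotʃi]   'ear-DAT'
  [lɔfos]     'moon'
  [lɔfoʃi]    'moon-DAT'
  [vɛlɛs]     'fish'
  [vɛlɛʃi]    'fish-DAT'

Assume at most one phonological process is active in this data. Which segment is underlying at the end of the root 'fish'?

/s/

In [vɛlɛs] and [vɛlɛʃi] the final segment of 'fish' alternates: [s] ~ [ʃ].
Compare 'bird', with invariant [ʃ] in [mɔveʃ] and [mɔveʃi]: an analysis with underlying /ʃ/ and a rule producing [s] in isolation would wrongly predict alternation here too.
Therefore /s/ is basic and [ʃ] is derived by palatalization before a front vowel (/k/, /g/ and /s/ become palato-alveolar [tʃ], [dʒ] and [ʃ] before a front vowel).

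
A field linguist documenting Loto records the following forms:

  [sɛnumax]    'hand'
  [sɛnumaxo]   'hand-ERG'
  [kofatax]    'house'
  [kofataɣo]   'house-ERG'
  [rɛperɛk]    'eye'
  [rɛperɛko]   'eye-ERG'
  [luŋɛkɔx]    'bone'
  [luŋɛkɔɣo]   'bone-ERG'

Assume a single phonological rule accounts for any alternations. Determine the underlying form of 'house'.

The root 'house' surfaces as [kofatax] and [kofataɣo], with a stem-final [x] ~ [ɣ] alternation.
But 'hand' keeps [x] in both environments ([sɛnumax], [sɛnumaxo]), so there is no rule changing /x/ to [ɣ] before the ERG suffix.
Therefore /ɣ/ is basic and [x] is derived by word-final obstruent devoicing (voiced obstruents become voiceless word-finally).
Hence 'house' is /kofataɣ/ underlyingly.

/kofataɣ/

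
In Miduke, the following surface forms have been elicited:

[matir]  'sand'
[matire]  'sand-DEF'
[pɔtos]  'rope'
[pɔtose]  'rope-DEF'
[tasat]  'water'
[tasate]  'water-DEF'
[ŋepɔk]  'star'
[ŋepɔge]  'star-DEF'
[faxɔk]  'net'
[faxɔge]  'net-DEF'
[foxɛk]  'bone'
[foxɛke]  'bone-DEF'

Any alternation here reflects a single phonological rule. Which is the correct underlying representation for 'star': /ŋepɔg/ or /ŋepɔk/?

/ŋepɔg/

'star' shows [k] ~ [g] at the end of the stem ([ŋepɔk] vs [ŋepɔge]).
The stem 'bone' ([foxɛk], [foxɛke]) shows [k] unchanged in both environments, so [k] cannot be basic with [g] derived before the DEF suffix.
Therefore /g/ is basic and [k] is derived by word-final obstruent devoicing (voiced obstruents become voiceless word-finally).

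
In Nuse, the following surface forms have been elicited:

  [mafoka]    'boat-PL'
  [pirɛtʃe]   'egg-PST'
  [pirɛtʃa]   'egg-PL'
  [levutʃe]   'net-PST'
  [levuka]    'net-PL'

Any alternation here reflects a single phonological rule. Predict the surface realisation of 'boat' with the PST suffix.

[mafotʃe]

The root 'net' surfaces as [levutʃe] and [levuka], with a stem-final [tʃ] ~ [k] alternation.
If /tʃ/ were underlying and a rule turned it into [k] before the PL suffix, 'egg' would also alternate; but it has [tʃ] in both [pirɛtʃe] and [pirɛtʃa].
Therefore /k/ is basic and [tʃ] is derived by palatalization before a front vowel (/k/ becomes palato-alveolar [tʃ] before a front vowel).
The one attested form of 'boat', [mafoka], shows underlying /mafok/. Applying the same rule before a front vowel gives [mafotʃe].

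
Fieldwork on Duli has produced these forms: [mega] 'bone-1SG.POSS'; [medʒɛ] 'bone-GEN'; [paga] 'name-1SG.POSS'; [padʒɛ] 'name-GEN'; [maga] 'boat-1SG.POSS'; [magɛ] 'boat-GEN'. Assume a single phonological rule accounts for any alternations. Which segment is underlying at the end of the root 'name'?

'name' shows [g] ~ [dʒ] at the end of the stem ([paga] vs [padʒɛ]).
If /g/ were underlying and a rule turned it into [dʒ] before the GEN suffix, 'boat' would also alternate; but it has [g] in both [maga] and [magɛ].
The underlying segment must be /dʒ/; palato-alveolar /dʒ/ becomes [g] when no front vowel follows, yielding [g] there.

/dʒ/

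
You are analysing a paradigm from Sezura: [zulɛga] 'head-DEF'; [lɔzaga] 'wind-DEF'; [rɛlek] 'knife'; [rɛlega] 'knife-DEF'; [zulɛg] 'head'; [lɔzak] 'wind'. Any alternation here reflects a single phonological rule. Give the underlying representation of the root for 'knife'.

In [rɛlega] and [rɛlek] the final segment of 'knife' alternates: [g] ~ [k].
But 'head' keeps [g] in both environments ([zulɛga], [zulɛg]), so there is no rule changing /g/ to [k] in isolation.
The underlying segment must be /k/; voiceless stops become voiced between vowels, yielding [g] there.

/rɛlek/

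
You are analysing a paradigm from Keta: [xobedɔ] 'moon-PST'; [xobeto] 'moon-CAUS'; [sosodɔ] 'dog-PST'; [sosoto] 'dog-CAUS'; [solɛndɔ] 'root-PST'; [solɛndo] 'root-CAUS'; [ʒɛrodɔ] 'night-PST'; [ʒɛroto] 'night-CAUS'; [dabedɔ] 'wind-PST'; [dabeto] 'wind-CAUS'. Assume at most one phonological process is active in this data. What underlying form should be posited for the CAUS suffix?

The CAUS morpheme has two allomorphs, [-do] and [-to].
The PST suffix, which begins with [d], is invariant after every stem; so [d] is not altered by any rule here.
So the underlying form is /-to/, and voiceless stops become voiced after a nasal.

/-to/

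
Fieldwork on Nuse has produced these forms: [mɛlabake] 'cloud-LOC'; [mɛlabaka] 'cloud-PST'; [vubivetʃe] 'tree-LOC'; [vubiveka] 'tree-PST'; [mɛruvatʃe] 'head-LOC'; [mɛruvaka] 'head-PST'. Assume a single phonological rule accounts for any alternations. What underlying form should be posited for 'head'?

In [mɛruvatʃe] and [mɛruvaka] the final segment of 'head' alternates: [tʃ] ~ [k].
Compare 'cloud', with invariant [k] in [mɛlabake] and [mɛlabaka]: an analysis with underlying /k/ and a rule producing [tʃ] before the LOC suffix would wrongly predict alternation here too.
Therefore /tʃ/ is basic and [k] is derived by depalatalization (palato-alveolar /tʃ/ becomes [k] when no front vowel follows).
So 'head' = /mɛruvatʃ/.

/mɛruvatʃ/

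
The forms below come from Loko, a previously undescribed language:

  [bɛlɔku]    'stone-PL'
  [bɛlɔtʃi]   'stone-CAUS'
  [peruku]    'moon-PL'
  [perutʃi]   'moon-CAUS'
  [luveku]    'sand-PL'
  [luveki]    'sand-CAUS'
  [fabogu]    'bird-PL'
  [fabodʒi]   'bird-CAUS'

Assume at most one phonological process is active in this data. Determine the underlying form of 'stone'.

The stem for 'stone' ends in [k] in [bɛlɔku] but [tʃ] in [bɛlɔtʃi].
Compare 'sand', with invariant [k] in [luveku] and [luveki]: an analysis with underlying /k/ and a rule producing [tʃ] before the CAUS suffix would wrongly predict alternation here too.
Therefore /tʃ/ is basic and [k] is derived by depalatalization (palato-alveolar /tʃ/ and /dʒ/ become [k] and [g] when no front vowel follows).
Hence 'stone' is /bɛlɔtʃ/ underlyingly.

/bɛlɔtʃ/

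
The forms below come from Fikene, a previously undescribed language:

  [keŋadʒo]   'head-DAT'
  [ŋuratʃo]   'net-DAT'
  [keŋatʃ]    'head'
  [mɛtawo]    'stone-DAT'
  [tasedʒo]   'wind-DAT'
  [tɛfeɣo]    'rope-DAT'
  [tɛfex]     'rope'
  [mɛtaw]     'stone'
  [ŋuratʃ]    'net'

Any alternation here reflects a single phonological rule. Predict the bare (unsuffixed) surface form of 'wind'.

[tasetʃ]

'head' shows [tʃ] ~ [dʒ] at the end of the stem ([keŋatʃ] vs [keŋadʒo]).
The stem 'net' ([ŋuratʃ], [ŋuratʃo]) shows [tʃ] unchanged in both environments, so [tʃ] cannot be basic with [dʒ] derived before the DAT suffix.
The alternation reflects word-final obstruent devoicing: voiced obstruents become voiceless word-finally. /dʒ/ is underlying.
The one attested form of 'wind', [tasedʒo], shows underlying /tasedʒ/. Applying the same rule word-finally gives [tasetʃ].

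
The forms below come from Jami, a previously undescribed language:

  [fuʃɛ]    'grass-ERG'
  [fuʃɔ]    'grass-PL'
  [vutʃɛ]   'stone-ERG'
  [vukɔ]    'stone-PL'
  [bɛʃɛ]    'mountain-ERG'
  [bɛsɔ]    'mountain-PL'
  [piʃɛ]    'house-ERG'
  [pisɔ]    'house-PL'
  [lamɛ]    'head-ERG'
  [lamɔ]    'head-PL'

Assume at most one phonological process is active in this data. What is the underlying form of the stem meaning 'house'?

In [piʃɛ] and [pisɔ] the final segment of 'house' alternates: [ʃ] ~ [s].
But 'grass' keeps [ʃ] in both environments ([fuʃɛ], [fuʃɔ]), so there is no rule changing /ʃ/ to [s] before the PL suffix.
The alternation reflects palatalization before a front vowel: /k/ and /s/ become palato-alveolar [tʃ] and [ʃ] before a front vowel. /s/ is underlying.

/pis/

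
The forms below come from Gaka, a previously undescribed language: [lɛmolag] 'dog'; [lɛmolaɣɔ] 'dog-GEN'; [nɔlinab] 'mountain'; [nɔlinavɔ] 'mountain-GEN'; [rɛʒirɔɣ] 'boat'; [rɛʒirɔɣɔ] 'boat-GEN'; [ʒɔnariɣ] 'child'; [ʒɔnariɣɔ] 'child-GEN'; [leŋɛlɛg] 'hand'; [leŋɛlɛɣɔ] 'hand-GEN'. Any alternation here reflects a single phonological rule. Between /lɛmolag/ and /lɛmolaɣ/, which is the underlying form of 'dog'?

'dog' shows [g] ~ [ɣ] at the end of the stem ([lɛmolag] vs [lɛmolaɣɔ]).
Compare 'child', with invariant [ɣ] in [ʒɔnariɣ] and [ʒɔnariɣɔ]: an analysis with underlying /ɣ/ and a rule producing [g] in isolation would wrongly predict alternation here too.
The alternation reflects intervocalic spirantization: voiced stops become fricatives between vowels. /g/ is underlying.

/lɛmolag/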